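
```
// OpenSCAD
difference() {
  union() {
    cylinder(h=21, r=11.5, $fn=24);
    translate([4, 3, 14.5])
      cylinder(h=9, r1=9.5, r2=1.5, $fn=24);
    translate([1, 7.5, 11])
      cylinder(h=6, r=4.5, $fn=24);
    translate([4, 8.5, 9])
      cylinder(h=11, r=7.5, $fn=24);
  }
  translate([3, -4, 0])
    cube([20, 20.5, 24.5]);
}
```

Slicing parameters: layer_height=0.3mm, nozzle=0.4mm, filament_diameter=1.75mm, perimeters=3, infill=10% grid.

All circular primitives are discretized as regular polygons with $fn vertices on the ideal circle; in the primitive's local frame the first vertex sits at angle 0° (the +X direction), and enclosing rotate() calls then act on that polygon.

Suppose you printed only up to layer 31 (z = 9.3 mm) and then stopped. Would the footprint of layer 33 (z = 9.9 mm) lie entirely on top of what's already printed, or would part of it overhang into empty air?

Compare the two slices. At z = 9.3: the cylinder: section is a regular 24-gon, circumradius r=11.5 (area = (24/2)·11.500²·sin(360°/24) = 410.75 mm²); the cone at (4, 3) does not reach this height (z outside [14.5, 23.5]); the cylinder at (1, 7.5) does not reach this height (z outside [11, 17]); the cylinder at (4, 8.5): section is a regular 24-gon, circumradius r=7.5 (area = (24/2)·7.500²·sin(360°/24) = 174.70 mm²); Combining (union): the regions partially overlap — summed areas 585.45 mm² minus the doubly-counted overlap 104.80 mm² gives 480.65 mm² — area = 480.65 mm²; the 20×20.5 cube at (3, -4) contributes its full rectangle (area 410.00 mm²); Taking the first minus the rest: starting from that combined region (480.65 mm²), the 20×20.5 cube at (3, -4) partially overlaps it — only the 152.85 mm² overlap (of its 410.00 mm²) is removed, clipping the outline — area = 327.80 mm². At z = 9.9: the r=11.5 cylinder gives a regular 24-gon of circumradius 11.5 (constant along its height) (area = (24/2)·11.500²·sin(360°/24) = 410.75 mm²); the cone at (4, 3) does not reach this height (z outside [14.5, 23.5]); the cylinder at (1, 7.5) is absent (z outside [11, 17]); the r=7.5 cylinder at (4, 8.5) contributes a regular 24-gon of circumradius 7.5 (area = (24/2)·7.500²·sin(360°/24) = 174.70 mm²); Combining (union): the regions partially overlap — summed areas 585.45 mm² minus the doubly-counted overlap 104.80 mm² gives 480.65 mm² — area = 480.65 mm²; the cube at (3, -4) (footprint 20×20.5) is included at this height (area 410.00 mm²); After the difference (first − rest): starting from that combined region (480.65 mm²), the 20×20.5 cube at (3, -4) partially overlaps it — only the 152.85 mm² overlap (of its 410.00 mm²) is removed, clipping the outline — area = 327.80 mm². Checking containment: the cross-section at z = 9.9 is a subset of the cross-section at z = 9.3.

entirely on top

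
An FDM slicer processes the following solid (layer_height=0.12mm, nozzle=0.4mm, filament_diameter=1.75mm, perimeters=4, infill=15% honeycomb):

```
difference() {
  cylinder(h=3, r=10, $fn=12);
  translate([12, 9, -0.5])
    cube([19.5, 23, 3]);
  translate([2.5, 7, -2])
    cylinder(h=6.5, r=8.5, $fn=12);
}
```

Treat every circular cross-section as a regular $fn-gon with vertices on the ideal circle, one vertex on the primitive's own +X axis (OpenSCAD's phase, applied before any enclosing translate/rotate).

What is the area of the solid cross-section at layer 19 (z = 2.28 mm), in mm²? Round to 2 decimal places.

At z = 2.28 mm: the r=10 cylinder gives a regular 12-gon of circumradius 10 (constant along its height) (area = (12/2)·10.000²·sin(360°/12) = 300.00 mm²); the cube at (12, 9) is present — its section is the full 19.5×23 rectangle (area 448.50 mm²); the r=8.5 cylinder at (2.5, 7) contributes a regular 12-gon of circumradius 8.5 (area = (12/2)·8.500²·sin(360°/12) = 216.75 mm²); After the difference (first − rest): starting from the r=10 cylinder (300.00 mm²), the 19.5×23 cube at (12, 9) misses the remaining region (no effect); the r=8.5 cylinder at (2.5, 7) partially overlaps it — only the 125.15 mm² overlap (of its 216.75 mm²) is removed, clipping the outline — area = 174.85 mm². Overall, the cross-section is a single solid region. Net area = 174.85 mm².

174.85 mm²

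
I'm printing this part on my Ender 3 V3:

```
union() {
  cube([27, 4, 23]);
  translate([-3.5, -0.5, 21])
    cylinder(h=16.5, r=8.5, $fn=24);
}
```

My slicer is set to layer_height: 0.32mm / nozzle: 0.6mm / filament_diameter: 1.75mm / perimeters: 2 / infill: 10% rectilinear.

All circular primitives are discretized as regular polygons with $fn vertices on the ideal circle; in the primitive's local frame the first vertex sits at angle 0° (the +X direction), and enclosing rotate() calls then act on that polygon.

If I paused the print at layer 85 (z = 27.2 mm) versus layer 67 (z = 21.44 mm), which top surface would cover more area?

layer 67 (z = 21.44 mm)

Layer 85 (z = 27.2): the cube is not intersected at this z (z outside [0, 23]); the cylinder at (-3.5, -0.5): section is a regular 24-gon, circumradius r=8.5 (area = (24/2)·8.500²·sin(360°/24) = 224.40 mm²); Combining (union): only the r=8.5 cylinder at (-3.5, -0.5) is present, so the union is just that shape — area = 224.40 mm². So its area = 224.40 mm². Layer 67 (z = 21.44): the 27×4 cube contributes its full rectangle (area 108.00 mm²); the r=8.5 cylinder at (-3.5, -0.5) contributes a regular 24-gon of circumradius 8.5 (area = (24/2)·8.500²·sin(360°/24) = 224.40 mm²); Combining (union): the regions partially overlap — summed areas 332.40 mm² minus the doubly-counted overlap 17.93 mm² gives 314.47 mm² — area = 314.47 mm². So its area = 314.47 mm². Layer 67 is larger (314.47 vs 224.40 mm²).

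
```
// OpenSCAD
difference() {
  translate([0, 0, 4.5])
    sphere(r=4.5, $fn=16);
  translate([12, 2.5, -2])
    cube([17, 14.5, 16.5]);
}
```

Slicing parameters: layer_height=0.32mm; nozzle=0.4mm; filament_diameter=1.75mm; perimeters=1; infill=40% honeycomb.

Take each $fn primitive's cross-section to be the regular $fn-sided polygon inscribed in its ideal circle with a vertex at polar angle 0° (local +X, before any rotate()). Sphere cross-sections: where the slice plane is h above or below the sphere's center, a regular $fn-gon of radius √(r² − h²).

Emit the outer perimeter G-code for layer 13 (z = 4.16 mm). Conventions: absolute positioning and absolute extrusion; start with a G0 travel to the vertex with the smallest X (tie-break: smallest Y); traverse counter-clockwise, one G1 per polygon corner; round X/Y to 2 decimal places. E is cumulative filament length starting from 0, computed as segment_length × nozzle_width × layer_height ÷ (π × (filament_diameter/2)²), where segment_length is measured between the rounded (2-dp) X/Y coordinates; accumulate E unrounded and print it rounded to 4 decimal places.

At z = 4.16 mm: the sphere: section is a regular 16-gon, circumradius = √(r²−h²) = √(4.5²−0.34²) = 4.487; the 17×14.5 cube at (12, 2.5) contributes its full rectangle; After the difference (first − rest): starting from the r=4.5 sphere, the 17×14.5 cube at (12, 2.5) misses the remaining region (no effect) — 1 connected region. The outline is a single polygon with 16 vertices. Extrusion per mm of travel: 0.4 × 0.32 / (π × 0.875²) = 0.053216. Accumulating E over each segment gives final E = 1.4915.

G0 X-4.49 Y0.00 Z4.16
G1 X-4.15 Y-1.72 E0.0933
G1 X-3.17 Y-3.17 E0.1864
G1 X-1.72 Y-4.15 E0.2796
G1 X0.00 Y-4.49 E0.3729
G1 X1.72 Y-4.15 E0.4662
G1 X3.17 Y-3.17 E0.5593
G1 X4.15 Y-1.72 E0.6524
G1 X4.49 Y0.00 E0.7458
G1 X4.15 Y1.72 E0.8391
G1 X3.17 Y3.17 E0.9322
G1 X1.72 Y4.15 E1.0253
G1 X0.00 Y4.49 E1.1186
G1 X-1.72 Y4.15 E1.2119
G1 X-3.17 Y3.17 E1.3051
G1 X-4.15 Y1.72 E1.3982
G1 X-4.49 Y0.00 E1.4915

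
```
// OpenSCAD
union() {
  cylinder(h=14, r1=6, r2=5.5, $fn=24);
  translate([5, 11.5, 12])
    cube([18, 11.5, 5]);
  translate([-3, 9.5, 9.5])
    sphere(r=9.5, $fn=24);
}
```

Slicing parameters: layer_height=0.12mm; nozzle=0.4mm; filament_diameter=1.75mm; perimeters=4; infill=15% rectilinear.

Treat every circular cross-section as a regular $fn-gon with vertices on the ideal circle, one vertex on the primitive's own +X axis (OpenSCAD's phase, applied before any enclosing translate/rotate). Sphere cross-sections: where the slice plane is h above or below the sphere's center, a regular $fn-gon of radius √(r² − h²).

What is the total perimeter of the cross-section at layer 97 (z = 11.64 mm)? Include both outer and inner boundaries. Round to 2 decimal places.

At z = 11.64 mm: the cone contributes a regular 24-gon of circumradius 5.584 (interpolated between r1=6 and r2=5.5 at t=0.831) (perimeter = 2·24·5.584·sin(180°/24) = 34.99 mm); the cube at (5, 11.5) is absent (z outside [12, 17]); the r=9.5 sphere at (-3, 9.5) slices to a regular 24-gon of circumradius 9.256 (√(r²−h²) with h=2.14 from center) (perimeter = 2·24·9.256·sin(180°/24) = 57.99 mm); Merging all regions: the regions partially overlap (shared area 34.31 mm²), so the edge portions inside another operand are dropped and the merged outline is re-measured after clipping — boundary = 69.43 mm. Overall, the cross-section is a single solid region. Total boundary length (outer) = 69.43 mm.

69.43 mm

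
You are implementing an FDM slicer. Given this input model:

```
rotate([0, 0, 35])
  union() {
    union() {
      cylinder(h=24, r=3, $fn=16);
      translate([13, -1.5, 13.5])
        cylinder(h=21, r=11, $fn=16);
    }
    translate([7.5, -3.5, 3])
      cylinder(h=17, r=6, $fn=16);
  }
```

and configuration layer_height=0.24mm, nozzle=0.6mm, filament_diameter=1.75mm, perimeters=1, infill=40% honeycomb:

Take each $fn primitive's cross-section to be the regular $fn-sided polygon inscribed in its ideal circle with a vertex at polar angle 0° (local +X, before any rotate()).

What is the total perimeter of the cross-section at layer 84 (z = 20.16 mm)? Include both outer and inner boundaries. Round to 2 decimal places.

At z = 20.16 mm: the r=3 cylinder gives a regular 16-gon of circumradius 3 (constant along its height) (perimeter = 2·16·3.000·sin(180°/16) = 18.73 mm); the r=11 cylinder at (13, -1.5) gives a regular 16-gon of circumradius 11 (constant along its height) (perimeter = 2·16·11.000·sin(180°/16) = 68.67 mm); Taking the union: the regions partially overlap (shared area 1.77 mm²), so the edge portions inside another operand are dropped and the merged outline is re-measured after clipping — boundary = 79.93 mm; the cylinder at (7.5, -3.5) does not reach this height (z outside [3, 20]); Merging all regions: only the result so far is present, so the union is just that shape — boundary = 79.93 mm; (rotated 35° about Z; rotation is an isometry so areas/perimeters/island counts are preserved). Overall, the cross-section is a single solid region. Total boundary length (outer) = 79.93 mm.

79.93 mm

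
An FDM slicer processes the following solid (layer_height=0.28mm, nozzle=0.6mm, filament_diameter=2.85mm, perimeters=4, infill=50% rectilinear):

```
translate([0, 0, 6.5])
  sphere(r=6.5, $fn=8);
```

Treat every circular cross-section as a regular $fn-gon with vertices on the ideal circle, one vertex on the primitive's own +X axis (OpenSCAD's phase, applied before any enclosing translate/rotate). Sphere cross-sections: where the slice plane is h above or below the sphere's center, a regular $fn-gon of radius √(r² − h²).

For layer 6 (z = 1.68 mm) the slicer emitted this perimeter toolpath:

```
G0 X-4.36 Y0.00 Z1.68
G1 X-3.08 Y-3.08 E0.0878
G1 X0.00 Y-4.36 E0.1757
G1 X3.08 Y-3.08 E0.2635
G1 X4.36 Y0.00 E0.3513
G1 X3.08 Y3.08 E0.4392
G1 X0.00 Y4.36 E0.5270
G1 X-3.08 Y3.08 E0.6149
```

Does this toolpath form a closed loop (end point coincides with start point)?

Start point (G0): (-4.36, 0.00). End point (last G1): the path does not return to the start — open.

no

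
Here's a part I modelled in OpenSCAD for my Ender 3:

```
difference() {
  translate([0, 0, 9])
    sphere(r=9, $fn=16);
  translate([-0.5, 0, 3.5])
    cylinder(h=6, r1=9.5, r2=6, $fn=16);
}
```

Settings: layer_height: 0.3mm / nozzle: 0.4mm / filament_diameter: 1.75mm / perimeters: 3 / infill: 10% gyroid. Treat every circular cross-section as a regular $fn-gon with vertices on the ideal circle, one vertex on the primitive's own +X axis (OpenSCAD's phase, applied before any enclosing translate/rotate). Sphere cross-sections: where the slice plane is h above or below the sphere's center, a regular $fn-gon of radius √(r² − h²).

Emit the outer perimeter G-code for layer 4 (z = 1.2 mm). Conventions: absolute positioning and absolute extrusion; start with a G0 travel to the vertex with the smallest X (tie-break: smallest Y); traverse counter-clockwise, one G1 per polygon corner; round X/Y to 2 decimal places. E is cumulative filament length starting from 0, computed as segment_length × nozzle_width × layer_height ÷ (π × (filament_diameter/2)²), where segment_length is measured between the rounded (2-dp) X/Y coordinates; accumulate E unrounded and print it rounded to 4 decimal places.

G0 X-4.49 Y0.00 Z1.20
G1 X-4.15 Y-1.72 E0.0875
G1 X-3.17 Y-3.17 E0.1748
G1 X-1.72 Y-4.15 E0.2621
G1 X0.00 Y-4.49 E0.3496
G1 X1.72 Y-4.15 E0.4370
G1 X3.17 Y-3.17 E0.5244
G1 X4.15 Y-1.72 E0.6117
G1 X4.49 Y0.00 E0.6991
G1 X4.15 Y1.72 E0.7866
G1 X3.17 Y3.17 E0.8739
G1 X1.72 Y4.15 E0.9612
G1 X0.00 Y4.49 E1.0487
G1 X-1.72 Y4.15 E1.1362
G1 X-3.17 Y3.17 E1.2235
G1 X-4.15 Y1.72 E1.3108
G1 X-4.49 Y0.00 E1.3983

At z = 1.2 mm: the r=9 sphere contributes a regular 16-gon of circumradius √(9²−7.8²) = 4.490; the cone at (-0.5, 0) is absent (z outside [3.5, 9.5]); After the difference (first − rest): none of the subtracted shapes is present at this height, so the r=9 sphere is unchanged — 1 connected region. The outline is a single polygon with 16 vertices. Extrusion per mm of travel: 0.4 × 0.3 / (π × 0.875²) = 0.049890. Accumulating E over each segment gives final E = 1.3983.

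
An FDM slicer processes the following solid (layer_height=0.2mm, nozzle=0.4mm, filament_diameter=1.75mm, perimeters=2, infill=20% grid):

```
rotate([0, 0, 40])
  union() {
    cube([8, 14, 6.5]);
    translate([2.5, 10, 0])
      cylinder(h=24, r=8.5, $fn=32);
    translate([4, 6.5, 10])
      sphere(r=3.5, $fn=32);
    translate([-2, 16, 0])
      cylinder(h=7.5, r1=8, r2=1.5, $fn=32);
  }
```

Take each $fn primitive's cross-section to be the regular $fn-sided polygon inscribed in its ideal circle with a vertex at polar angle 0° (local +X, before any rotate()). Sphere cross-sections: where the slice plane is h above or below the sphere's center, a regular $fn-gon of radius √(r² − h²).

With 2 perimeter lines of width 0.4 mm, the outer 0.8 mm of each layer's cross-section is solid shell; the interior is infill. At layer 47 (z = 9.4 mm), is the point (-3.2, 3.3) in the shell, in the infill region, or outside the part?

infill

At z = 9.4 mm: the cube does not reach this height (z outside [0, 6.5]); the cylinder at (2.5, 10): section is a regular 32-gon, circumradius r=8.5; the r=3.5 sphere at (4, 6.5) slices to a regular 32-gon of circumradius 3.448 (√(r²−h²) with h=0.6 from center); the cone at (-2, 16) is not intersected at this z (z outside [0, 7.5]); Merging all regions: the r=3.5 sphere at (4, 6.5) lies entirely inside the r=8.5 cylinder at (2.5, 10), so the union is just the r=8.5 cylinder at (2.5, 10) — 1 connected region; (rotated 40° about Z; rotation is an isometry so areas/perimeters/island counts are preserved). Overall, the cross-section is a single solid region. Undo the 40° rotation: the query point maps to (-0.330, 4.585) in the un-rotated model frame. The nearest boundary edge runs (-0.75, 2.15)→(-2.22, 2.93); distance from the point to it = 2.35 mm. The point is inside the cross-section and 2.35 mm from the nearest boundary — more than the 0.8 mm shell width (2 × 0.4), so it's in the infill interior.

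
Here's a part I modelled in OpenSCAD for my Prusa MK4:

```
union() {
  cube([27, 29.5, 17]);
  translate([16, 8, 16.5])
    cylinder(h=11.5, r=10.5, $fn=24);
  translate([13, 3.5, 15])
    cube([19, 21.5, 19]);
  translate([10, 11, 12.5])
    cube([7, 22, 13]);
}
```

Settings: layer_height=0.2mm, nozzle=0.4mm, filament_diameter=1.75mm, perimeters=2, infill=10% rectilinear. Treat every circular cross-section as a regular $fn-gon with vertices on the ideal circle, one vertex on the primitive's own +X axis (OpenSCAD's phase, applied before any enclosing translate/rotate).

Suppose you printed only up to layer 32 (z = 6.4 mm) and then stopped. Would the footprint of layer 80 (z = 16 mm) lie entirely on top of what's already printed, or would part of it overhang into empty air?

Compare the two slices. At z = 6.4: the cube is present — its section is the full 27×29.5 rectangle (area 796.50 mm²); the cylinder at (16, 8) is not intersected at this z (z outside [16.5, 28]); the cube at (13, 3.5) is absent (z outside [15, 34]); the cube at (10, 11) is absent (z outside [12.5, 25.5]); Combining (union): only the 27×29.5 cube is present, so the union is just that shape — area = 796.50 mm². At z = 16: the 27×29.5 cube contributes its full rectangle (area 796.50 mm²); the cylinder at (16, 8) is not intersected at this z (z outside [16.5, 28]); the cube at (13, 3.5) (footprint 19×21.5) is included at this height (area 408.50 mm²); the cube at (10, 11) (footprint 7×22) is included at this height (area 154.00 mm²); Taking the union: the regions partially overlap — summed areas 1359.00 mm² minus the doubly-counted overlap 430.50 mm² gives 928.50 mm² — area = 928.50 mm². Checking containment: at z = 16 the cross-section extends beyond the z = 6.4 cross-section by about 132.00 mm².

part overhangs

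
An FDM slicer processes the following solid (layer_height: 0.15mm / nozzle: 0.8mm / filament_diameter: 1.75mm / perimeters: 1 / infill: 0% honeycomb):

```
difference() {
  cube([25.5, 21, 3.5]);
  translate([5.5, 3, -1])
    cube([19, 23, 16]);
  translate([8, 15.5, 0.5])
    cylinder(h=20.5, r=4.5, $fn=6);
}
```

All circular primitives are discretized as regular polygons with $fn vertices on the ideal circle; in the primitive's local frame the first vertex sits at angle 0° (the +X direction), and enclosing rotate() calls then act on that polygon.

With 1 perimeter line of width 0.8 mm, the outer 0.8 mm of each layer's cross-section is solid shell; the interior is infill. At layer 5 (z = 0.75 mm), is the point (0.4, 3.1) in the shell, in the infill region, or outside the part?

At z = 0.75 mm: the 25.5×21 cube contributes its full rectangle; the cube at (5.5, 3) (footprint 19×23) is included at this height; the cylinder at (8, 15.5): section is a regular 6-gon, circumradius r=4.5; Subtracting the remaining from the first: starting from the 25.5×21 cube, the 19×23 cube at (5.5, 3) partially overlaps it — only the 342.00 mm² overlap (of its 437.00 mm²) is removed, clipping the outline; the r=4.5 cylinder at (8, 15.5) partially overlaps it — only the 6.93 mm² overlap (of its 52.61 mm²) is removed, clipping the outline — 1 connected region. Overall, the cross-section is a single solid region. The nearest boundary edge runs (0.00, 0.00)→(0.00, 21.00); distance from the point to it = 0.40 mm. The point is inside the cross-section, 0.40 mm from the nearest boundary — within the 0.8 mm shell band (1 × 0.8).

shell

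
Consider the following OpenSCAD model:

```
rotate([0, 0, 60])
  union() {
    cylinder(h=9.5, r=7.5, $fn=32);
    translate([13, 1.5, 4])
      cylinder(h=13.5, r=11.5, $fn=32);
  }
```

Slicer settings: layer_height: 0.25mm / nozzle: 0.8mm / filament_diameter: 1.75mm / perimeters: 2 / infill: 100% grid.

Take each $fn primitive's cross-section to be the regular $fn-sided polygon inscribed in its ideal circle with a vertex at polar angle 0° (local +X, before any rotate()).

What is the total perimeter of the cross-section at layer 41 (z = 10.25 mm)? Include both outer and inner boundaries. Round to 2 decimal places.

At z = 10.25 mm: the cylinder is absent (z outside [0, 9.5]); the r=11.5 cylinder at (13, 1.5) contributes a regular 32-gon of circumradius 11.5 (perimeter = 2·32·11.500·sin(180°/32) = 72.14 mm); Merging all regions: only the r=11.5 cylinder at (13, 1.5) is present, so the union is just that shape — boundary = 72.14 mm; (rotated 60° about Z; rotation is an isometry so areas/perimeters/island counts are preserved). Overall, the cross-section is a single solid region. Total boundary length (outer) = 72.14 mm.

72.14 mm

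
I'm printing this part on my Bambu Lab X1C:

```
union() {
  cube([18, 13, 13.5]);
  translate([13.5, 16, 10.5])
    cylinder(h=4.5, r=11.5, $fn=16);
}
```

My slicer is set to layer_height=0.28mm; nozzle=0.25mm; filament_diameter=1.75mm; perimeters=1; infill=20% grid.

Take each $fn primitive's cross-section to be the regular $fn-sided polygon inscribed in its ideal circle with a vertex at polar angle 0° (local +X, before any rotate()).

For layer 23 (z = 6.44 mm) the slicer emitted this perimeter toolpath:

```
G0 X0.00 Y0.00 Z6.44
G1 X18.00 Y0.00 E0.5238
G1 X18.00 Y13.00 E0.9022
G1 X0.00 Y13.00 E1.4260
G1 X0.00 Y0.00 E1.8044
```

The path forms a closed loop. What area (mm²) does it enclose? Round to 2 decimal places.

234.00 mm²

Apply the shoelace formula to the sequence of (X, Y) vertices; enclosed area = 234.00 mm².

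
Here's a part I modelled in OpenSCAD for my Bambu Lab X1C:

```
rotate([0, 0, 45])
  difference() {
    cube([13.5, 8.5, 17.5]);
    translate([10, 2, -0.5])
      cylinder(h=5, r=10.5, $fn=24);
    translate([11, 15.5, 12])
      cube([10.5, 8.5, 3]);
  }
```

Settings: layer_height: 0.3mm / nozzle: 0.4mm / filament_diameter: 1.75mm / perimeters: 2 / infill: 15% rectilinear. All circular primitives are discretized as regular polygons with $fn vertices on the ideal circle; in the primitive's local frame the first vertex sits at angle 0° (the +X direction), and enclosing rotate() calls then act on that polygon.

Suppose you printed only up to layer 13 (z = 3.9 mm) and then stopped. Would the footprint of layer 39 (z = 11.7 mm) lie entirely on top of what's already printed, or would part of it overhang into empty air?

part overhangs

Compare the two slices. At z = 3.9: the 13.5×8.5 cube contributes its full rectangle (area 114.75 mm²); the cylinder at (10, 2): section is a regular 24-gon, circumradius r=10.5 (area = (24/2)·10.500²·sin(360°/24) = 342.42 mm²); the cube at (11, 15.5) is not intersected at this z (z outside [12, 15]); Subtracting the remaining from the first: starting from the 13.5×8.5 cube (114.75 mm²), the r=10.5 cylinder at (10, 2) partially overlaps it — only the 112.02 mm² overlap (of its 342.42 mm²) is removed, clipping the outline — area = 2.73 mm²; (rotated 45° about Z; rotation is an isometry so areas/perimeters/island counts are preserved). At z = 11.7: the cube is present — its section is the full 13.5×8.5 rectangle (area 114.75 mm²); the cylinder at (10, 2) is not intersected at this z (z outside [-0.5, 4.5]); the cube at (11, 15.5) does not reach this height (z outside [12, 15]); Subtracting the remaining from the first: none of the subtracted shapes is present at this height, so the 13.5×8.5 cube is unchanged — area = 114.75 mm²; (whole slice rotated 45° about Z — lengths, areas and connectivity unchanged). Checking containment: at z = 11.7 the cross-section extends beyond the z = 3.9 cross-section by about 112.02 mm².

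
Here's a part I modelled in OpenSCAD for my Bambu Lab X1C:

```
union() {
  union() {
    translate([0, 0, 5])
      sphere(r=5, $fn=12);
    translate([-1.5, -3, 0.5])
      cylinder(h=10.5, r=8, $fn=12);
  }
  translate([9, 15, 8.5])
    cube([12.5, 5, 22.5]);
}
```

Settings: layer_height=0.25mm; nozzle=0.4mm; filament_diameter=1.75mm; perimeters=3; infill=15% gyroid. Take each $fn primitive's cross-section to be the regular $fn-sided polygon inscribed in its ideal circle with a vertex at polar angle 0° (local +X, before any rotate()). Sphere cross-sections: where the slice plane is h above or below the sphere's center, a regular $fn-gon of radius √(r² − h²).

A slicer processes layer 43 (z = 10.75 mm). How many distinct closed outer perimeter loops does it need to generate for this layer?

2

At z = 10.75 mm: the sphere does not reach this height (|z−center|=5.750 > r=5); the r=8 cylinder at (-1.5, -3) gives a regular 12-gon of circumradius 8 (constant along its height); Taking the union: only the r=8 cylinder at (-1.5, -3) is present, so the union is just that shape — 1 connected region; the 12.5×5 cube at (9, 15) contributes its full rectangle; Combining (union): the 2 present regions are separate (no shared area or edge), so areas and boundary lengths simply add and each stays a separate island — 2 connected regions. The result has 2 disconnected regions.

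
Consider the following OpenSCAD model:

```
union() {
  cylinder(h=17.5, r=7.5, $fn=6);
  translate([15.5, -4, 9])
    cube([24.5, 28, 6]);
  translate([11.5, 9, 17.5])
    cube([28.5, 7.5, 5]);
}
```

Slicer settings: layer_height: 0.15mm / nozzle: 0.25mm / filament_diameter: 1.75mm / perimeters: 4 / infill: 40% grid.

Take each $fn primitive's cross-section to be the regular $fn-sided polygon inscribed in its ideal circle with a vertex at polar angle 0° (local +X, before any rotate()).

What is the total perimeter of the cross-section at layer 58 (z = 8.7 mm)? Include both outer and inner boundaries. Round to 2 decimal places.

At z = 8.7 mm: the r=7.5 cylinder gives a regular 6-gon of circumradius 7.5 (constant along its height) (perimeter = 2·6·7.500·sin(180°/6) = 45.00 mm); the cube at (15.5, -4) is not intersected at this z (z outside [9, 15]); the cube at (11.5, 9) does not reach this height (z outside [17.5, 22.5]); Merging all regions: only the r=7.5 cylinder is present, so the union is just that shape — boundary = 45.00 mm. Overall, the cross-section is a single solid region. Total boundary length (outer) = 45.00 mm.

45.00 mm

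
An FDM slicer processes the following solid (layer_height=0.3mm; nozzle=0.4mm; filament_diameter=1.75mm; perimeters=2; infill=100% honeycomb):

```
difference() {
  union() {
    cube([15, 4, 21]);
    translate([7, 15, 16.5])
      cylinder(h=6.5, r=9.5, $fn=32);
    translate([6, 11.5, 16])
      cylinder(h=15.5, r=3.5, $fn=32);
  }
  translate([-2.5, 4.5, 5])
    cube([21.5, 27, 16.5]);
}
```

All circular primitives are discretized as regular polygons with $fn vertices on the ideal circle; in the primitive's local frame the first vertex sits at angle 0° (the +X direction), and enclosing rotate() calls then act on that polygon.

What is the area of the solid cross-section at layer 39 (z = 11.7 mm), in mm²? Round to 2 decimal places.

60.00 mm²

At z = 11.7 mm: the cube is present — its section is the full 15×4 rectangle (area 60.00 mm²); the cylinder at (7, 15) does not reach this height (z outside [16.5, 23]); the cylinder at (6, 11.5) is absent (z outside [16, 31.5]); Combining (union): only the 15×4 cube is present, so the union is just that shape — area = 60.00 mm²; the cube at (-2.5, 4.5) (footprint 21.5×27) is included at this height (area 580.50 mm²); Subtracting the remaining from the first: starting from that combined region (60.00 mm²), the 21.5×27 cube at (-2.5, 4.5) misses the remaining region (no effect) — area = 60.00 mm². Overall, the cross-section is a single solid region. Net area = 60.00 mm².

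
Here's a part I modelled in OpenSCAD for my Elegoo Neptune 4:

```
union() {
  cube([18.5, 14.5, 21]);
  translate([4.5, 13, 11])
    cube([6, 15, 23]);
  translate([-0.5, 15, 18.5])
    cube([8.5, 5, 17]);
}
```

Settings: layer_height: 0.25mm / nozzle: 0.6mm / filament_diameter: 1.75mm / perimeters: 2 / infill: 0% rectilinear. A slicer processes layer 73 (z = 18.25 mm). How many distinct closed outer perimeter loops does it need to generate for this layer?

At z = 18.25 mm: the cube (footprint 18.5×14.5) is included at this height; the cube at (4.5, 13) is present — its section is the full 6×15 rectangle; the cube at (-0.5, 15) is absent (z outside [18.5, 35.5]); Combining (union): the regions partially overlap (shared area 9.00 mm²), so overlapping operands fuse into one piece — 1 connected region. The result has 1 disconnected region.

1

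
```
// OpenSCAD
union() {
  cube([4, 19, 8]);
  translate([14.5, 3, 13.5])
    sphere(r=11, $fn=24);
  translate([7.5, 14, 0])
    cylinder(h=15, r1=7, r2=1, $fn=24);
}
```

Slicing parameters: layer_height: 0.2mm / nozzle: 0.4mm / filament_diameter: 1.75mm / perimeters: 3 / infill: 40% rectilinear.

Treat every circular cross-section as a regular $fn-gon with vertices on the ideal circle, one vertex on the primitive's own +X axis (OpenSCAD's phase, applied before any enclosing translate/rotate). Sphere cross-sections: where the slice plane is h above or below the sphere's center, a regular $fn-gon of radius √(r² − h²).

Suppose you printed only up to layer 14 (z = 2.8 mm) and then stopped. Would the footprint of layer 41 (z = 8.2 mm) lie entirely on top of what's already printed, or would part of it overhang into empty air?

Compare the two slices. At z = 2.8: the 4×19 cube contributes its full rectangle (area 76.00 mm²); the r=11 sphere at (14.5, 3) contributes a regular 24-gon of circumradius √(11²−10.7²) = 2.551 (area = (24/2)·2.551²·sin(360°/24) = 20.22 mm²); the cone at (7.5, 14): at t=0.187 of its height the radius interpolates to r₁+(r₂−r₁)t = 5.880, giving a regular 24-gon of that circumradius (area = (24/2)·5.880²·sin(360°/24) = 107.38 mm²); Taking the union: the regions partially overlap — summed areas 203.60 mm² minus the doubly-counted overlap 15.36 mm² gives 188.24 mm² — area = 188.24 mm². At z = 8.2: the cube does not reach this height (z outside [0, 8]); the r=11 sphere at (14.5, 3) slices to a regular 24-gon of circumradius 9.639 (√(r²−h²) with h=5.3 from center) (area = (24/2)·9.639²·sin(360°/24) = 288.56 mm²); the cone at (7.5, 14): at t=0.547 of its height the radius interpolates to r₁+(r₂−r₁)t = 3.720, giving a regular 24-gon of that circumradius (area = (24/2)·3.720²·sin(360°/24) = 42.98 mm²); Taking the union: the regions partially overlap — summed areas 331.54 mm² minus the doubly-counted overlap 0.38 mm² gives 331.17 mm² — area = 331.17 mm². Checking containment: at z = 8.2 the cross-section extends beyond the z = 2.8 cross-section by about 255.47 mm².

part overhangs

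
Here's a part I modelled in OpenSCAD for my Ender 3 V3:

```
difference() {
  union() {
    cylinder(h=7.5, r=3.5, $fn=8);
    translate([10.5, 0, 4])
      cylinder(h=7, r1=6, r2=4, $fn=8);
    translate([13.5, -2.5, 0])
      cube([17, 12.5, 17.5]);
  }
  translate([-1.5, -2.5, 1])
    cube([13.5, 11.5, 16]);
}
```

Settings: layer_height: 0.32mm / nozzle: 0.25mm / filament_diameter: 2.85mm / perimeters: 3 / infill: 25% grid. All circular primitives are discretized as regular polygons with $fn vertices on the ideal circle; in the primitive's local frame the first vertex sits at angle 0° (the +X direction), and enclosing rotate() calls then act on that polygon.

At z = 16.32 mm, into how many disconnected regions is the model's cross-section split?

1

At z = 16.32 mm: the cylinder is not intersected at this z (z outside [0, 7.5]); the cone at (10.5, 0) does not reach this height (z outside [4, 11]); the cube at (13.5, -2.5) (footprint 17×12.5) is included at this height; Taking the union: only the 17×12.5 cube at (13.5, -2.5) is present, so the union is just that shape — 1 connected region; the 13.5×11.5 cube at (-1.5, -2.5) contributes its full rectangle; After the difference (first − rest): starting from that combined region, the 13.5×11.5 cube at (-1.5, -2.5) misses the remaining region (no effect) — 1 connected region. The result has 1 disconnected region.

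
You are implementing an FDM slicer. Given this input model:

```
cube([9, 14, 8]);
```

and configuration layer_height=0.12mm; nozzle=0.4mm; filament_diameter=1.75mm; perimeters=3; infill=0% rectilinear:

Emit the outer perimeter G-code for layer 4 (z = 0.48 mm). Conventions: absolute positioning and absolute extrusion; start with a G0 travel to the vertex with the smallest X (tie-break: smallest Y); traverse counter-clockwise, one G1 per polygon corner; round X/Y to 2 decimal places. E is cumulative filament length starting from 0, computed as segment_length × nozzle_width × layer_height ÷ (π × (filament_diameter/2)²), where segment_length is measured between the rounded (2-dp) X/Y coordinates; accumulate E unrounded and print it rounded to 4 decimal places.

At z = 0.48 mm: the 9×14 cube contributes its full rectangle. The outline is a single polygon with 4 vertices. Extrusion per mm of travel: 0.4 × 0.12 / (π × 0.875²) = 0.019956. Accumulating E over each segment gives final E = 0.9180.

G0 X0.00 Y0.00 Z0.48
G1 X9.00 Y0.00 E0.1796
G1 X9.00 Y14.00 E0.4590
G1 X0.00 Y14.00 E0.6386
G1 X0.00 Y0.00 E0.9180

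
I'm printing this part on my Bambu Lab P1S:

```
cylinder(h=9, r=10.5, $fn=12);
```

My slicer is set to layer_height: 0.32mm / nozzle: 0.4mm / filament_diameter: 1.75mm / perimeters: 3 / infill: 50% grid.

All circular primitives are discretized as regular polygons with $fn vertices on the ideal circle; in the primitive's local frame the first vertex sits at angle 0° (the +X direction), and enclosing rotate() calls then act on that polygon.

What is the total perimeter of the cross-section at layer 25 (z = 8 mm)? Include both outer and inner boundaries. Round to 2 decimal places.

At z = 8 mm: the r=10.5 cylinder gives a regular 12-gon of circumradius 10.5 (constant along its height) (perimeter = 2·12·10.500·sin(180°/12) = 65.22 mm). Overall, the cross-section is a single solid region. Total boundary length (outer) = 65.22 mm.

65.22 mm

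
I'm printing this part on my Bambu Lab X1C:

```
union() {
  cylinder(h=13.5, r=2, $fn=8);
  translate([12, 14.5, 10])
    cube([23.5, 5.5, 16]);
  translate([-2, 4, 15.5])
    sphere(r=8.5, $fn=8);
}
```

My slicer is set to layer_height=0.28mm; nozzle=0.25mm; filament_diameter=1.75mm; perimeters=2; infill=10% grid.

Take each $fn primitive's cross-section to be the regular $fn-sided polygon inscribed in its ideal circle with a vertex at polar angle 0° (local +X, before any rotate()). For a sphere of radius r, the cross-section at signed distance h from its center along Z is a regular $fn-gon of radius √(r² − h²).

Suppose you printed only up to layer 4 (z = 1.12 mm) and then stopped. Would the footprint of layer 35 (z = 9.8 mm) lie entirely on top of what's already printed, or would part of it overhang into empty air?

Compare the two slices. At z = 1.12: the r=2 cylinder contributes a regular 8-gon of circumradius 2 (area = (8/2)·2.000²·sin(360°/8) = 11.31 mm²); the cube at (12, 14.5) does not reach this height (z outside [10, 26]); the sphere at (-2, 4) does not reach this height (|z−center|=14.380 > r=8.5); Combining (union): only the r=2 cylinder is present, so the union is just that shape — area = 11.31 mm². At z = 9.8: the r=2 cylinder contributes a regular 8-gon of circumradius 2 (area = (8/2)·2.000²·sin(360°/8) = 11.31 mm²); the cube at (12, 14.5) is absent (z outside [10, 26]); the r=8.5 sphere at (-2, 4) contributes a regular 8-gon of circumradius √(8.5²−5.7²) = 6.306 (area = (8/2)·6.306²·sin(360°/8) = 112.46 mm²); Taking the union: the regions partially overlap — summed areas 123.77 mm² minus the doubly-counted overlap 10.34 mm² gives 113.43 mm² — area = 113.43 mm². Checking containment: at z = 9.8 the cross-section extends beyond the z = 1.12 cross-section by about 102.12 mm².

part overhangs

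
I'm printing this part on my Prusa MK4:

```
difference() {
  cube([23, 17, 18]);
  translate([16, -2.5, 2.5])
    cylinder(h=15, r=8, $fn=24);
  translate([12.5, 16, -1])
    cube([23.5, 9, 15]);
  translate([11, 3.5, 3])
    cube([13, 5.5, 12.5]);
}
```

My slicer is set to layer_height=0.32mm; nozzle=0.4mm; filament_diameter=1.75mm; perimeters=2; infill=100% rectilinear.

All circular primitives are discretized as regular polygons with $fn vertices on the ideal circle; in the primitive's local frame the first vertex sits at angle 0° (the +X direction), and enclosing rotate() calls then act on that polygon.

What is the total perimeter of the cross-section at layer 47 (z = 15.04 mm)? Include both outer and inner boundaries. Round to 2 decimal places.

85.13 mm

At z = 15.04 mm: the cube (footprint 23×17) is included at this height (perimeter 80.00 mm); the r=8 cylinder at (16, -2.5) contributes a regular 24-gon of circumradius 8 (perimeter = 2·24·8.000·sin(180°/24) = 50.12 mm); the cube at (12.5, 16) does not reach this height (z outside [-1, 14]); the 13×5.5 cube at (11, 3.5) contributes its full rectangle (perimeter 37.00 mm); Taking the first minus the rest: starting from the 23×17 cube, the r=8 cylinder at (16, -2.5) partially overlaps it — only the 59.90 mm² overlap (of its 198.77 mm²) is removed, clipping the outline; the 13×5.5 cube at (11, 3.5) partially overlaps it — only the 52.05 mm² overlap (of its 71.50 mm²) is removed, clipping the outline — boundary = 85.13 mm. Overall, the cross-section has 2 separate islands. Total boundary length (outer) = 85.13 mm.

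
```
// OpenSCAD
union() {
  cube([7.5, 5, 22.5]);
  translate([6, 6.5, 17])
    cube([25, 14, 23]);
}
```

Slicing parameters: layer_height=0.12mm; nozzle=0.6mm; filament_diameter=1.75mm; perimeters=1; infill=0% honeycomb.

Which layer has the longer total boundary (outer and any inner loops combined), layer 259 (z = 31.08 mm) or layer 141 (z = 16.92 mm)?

layer 259 (z = 31.08 mm)

Layer 259 (z = 31.08): the cube does not reach this height (z outside [0, 22.5]); the cube at (6, 6.5) is present — its section is the full 25×14 rectangle (perimeter 78.00 mm); Combining (union): only the 25×14 cube at (6, 6.5) is present, so the union is just that shape — boundary = 78.00 mm. So its perimeter = 78.00 mm. Layer 141 (z = 16.92): the cube is present — its section is the full 7.5×5 rectangle (perimeter 25.00 mm); the cube at (6, 6.5) is not intersected at this z (z outside [17, 40]); Combining (union): only the 7.5×5 cube is present, so the union is just that shape — boundary = 25.00 mm. So its perimeter = 25.00 mm. Layer 259 is larger (78.00 vs 25.00 mm).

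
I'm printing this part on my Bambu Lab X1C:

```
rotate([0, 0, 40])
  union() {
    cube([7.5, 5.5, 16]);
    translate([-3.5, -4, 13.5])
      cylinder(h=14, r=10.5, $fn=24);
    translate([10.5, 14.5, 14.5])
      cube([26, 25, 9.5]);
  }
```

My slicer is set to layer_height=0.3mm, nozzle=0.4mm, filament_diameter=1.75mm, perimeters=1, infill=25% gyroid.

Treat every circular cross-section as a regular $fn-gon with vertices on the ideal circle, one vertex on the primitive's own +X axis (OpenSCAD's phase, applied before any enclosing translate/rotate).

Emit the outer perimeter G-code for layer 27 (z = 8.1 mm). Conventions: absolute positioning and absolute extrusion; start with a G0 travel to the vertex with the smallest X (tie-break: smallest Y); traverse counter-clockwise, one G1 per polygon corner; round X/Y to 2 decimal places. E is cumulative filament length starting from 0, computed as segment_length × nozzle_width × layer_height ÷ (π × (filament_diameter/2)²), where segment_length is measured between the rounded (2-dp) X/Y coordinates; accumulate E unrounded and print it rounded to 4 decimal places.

G0 X-3.54 Y4.21 Z8.10
G1 X0.00 Y0.00 E0.2744
G1 X5.75 Y4.82 E0.6487
G1 X2.21 Y9.03 E0.9232
G1 X-3.54 Y4.21 E1.2975

At z = 8.1 mm: the cube is present — its section is the full 7.5×5.5 rectangle; the cylinder at (-3.5, -4) is absent (z outside [13.5, 27.5]); the cube at (10.5, 14.5) is not intersected at this z (z outside [14.5, 24]); Taking the union: only the 7.5×5.5 cube is present, so the union is just that shape — 1 connected region; (rotated 40° about Z; rotation is an isometry so areas/perimeters/island counts are preserved). The outline is a single polygon with 4 vertices. Extrusion per mm of travel: 0.4 × 0.3 / (π × 0.875²) = 0.049890. Accumulating E over each segment gives final E = 1.2975.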